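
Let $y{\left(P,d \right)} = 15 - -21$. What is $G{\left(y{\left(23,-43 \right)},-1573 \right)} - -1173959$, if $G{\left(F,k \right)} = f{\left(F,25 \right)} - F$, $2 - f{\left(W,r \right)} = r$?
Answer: $1173900$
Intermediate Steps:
$y{\left(P,d \right)} = 36$ ($y{\left(P,d \right)} = 15 + 21 = 36$)
$f{\left(W,r \right)} = 2 - r$
$G{\left(F,k \right)} = -23 - F$ ($G{\left(F,k \right)} = \left(2 - 25\right) - F = -23 - F$)
$G{\left(y{\left(23,-43 \right)},-1573 \right)} - -1173959 = \left(-23 - 36\right) - -1173959 = \left(-23 - 36\right) + 1173959 = -59 + 1173959 = 1173900$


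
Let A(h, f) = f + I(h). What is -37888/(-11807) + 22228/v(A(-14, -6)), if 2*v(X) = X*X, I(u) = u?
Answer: 67505899/590350 ≈ 114.35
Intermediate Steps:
A(h, f) = f + h
v(X) = X²/2 (v(X) = (X*X)/2 = X²/2)
-37888/(-11807) + 22228/v(A(-14, -6)) = -37888/(-11807) + 22228/(((-6 - 14)²/2)) = -37888*(-1/11807) + 22228/(((½)*(-20)²)) = 37888/11807 + 22228/(((½)*400)) = 37888/11807 + 22228/200 = 37888/11807 + 22228*(1/200) = 37888/11807 + 5557/50 = 67505899/590350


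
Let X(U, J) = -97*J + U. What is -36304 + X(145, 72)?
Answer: -43143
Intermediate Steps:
X(U, J) = U - 97*J
-36304 + X(145, 72) = -36304 + (145 - 97*72) = -36304 + (145 - 6984) = -36304 - 6839 = -43143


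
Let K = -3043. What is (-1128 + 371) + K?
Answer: -3800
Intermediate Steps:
(-1128 + 371) + K = (-1128 + 371) - 3043 = -757 - 3043 = -3800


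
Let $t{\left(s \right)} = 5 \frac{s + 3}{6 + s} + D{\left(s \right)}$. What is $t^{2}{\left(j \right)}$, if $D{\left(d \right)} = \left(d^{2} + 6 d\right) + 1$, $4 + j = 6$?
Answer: $\frac{25921}{64} \approx 405.02$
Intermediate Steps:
$j = 2$ ($j = -4 + 6 = 2$)
$D{\left(d \right)} = 1 + d^{2} + 6 d$
$t{\left(s \right)} = 1 + s^{2} + 6 s + \frac{5 \left(3 + s\right)}{6 + s}$ ($t{\left(s \right)} = 5 \frac{s + 3}{6 + s} + \left(1 + s^{2} + 6 s\right) = 5 \frac{3 + s}{6 + s} + \left(1 + s^{2} + 6 s\right) = \frac{5 \left(3 + s\right)}{6 + s} + \left(1 + s^{2} + 6 s\right) = 1 + s^{2} + 6 s + \frac{5 \left(3 + s\right)}{6 + s}$)
$t^{2}{\left(j \right)} = \left(\frac{21 + 2^{3} + 12 \cdot 2^{2} + 42 \cdot 2}{6 + 2}\right)^{2} = \left(\frac{21 + 8 + 12 \cdot 4 + 84}{8}\right)^{2} = \left(\frac{21 + 8 + 48 + 84}{8}\right)^{2} = \left(\frac{1}{8} \cdot 161\right)^{2} = \left(\frac{161}{8}\right)^{2} = \frac{25921}{64}$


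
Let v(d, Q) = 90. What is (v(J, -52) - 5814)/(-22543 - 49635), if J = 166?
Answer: 2862/36089 ≈ 0.079304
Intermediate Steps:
(v(J, -52) - 5814)/(-22543 - 49635) = (90 - 5814)/(-22543 - 49635) = -5724/(-72178) = -5724*(-1/72178) = 2862/36089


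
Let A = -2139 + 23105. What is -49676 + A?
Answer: -28710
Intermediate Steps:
A = 20966
-49676 + A = -49676 + 20966 = -28710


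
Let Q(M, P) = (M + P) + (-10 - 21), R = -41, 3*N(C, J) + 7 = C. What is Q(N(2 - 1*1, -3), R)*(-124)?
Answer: 9176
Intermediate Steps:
N(C, J) = -7/3 + C/3
Q(M, P) = -31 + M + P (Q(M, P) = (M + P) - 31 = -31 + M + P)
Q(N(2 - 1*1, -3), R)*(-124) = (-31 + (-7/3 + (2 - 1*1)/3) - 41)*(-124) = (-31 + (-7/3 + (2 - 1)/3) - 41)*(-124) = (-31 + (-7/3 + (1/3)*1) - 41)*(-124) = (-31 + (-7/3 + 1/3) - 41)*(-124) = (-31 - 2 - 41)*(-124) = -74*(-124) = 9176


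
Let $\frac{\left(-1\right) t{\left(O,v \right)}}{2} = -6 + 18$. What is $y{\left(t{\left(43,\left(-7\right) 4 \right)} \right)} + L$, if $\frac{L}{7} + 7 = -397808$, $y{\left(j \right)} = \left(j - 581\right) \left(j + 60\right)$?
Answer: $-2806485$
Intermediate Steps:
$t{\left(O,v \right)} = -24$ ($t{\left(O,v \right)} = - 2 \left(-6 + 18\right) = \left(-2\right) 12 = -24$)
$y{\left(j \right)} = \left(-581 + j\right) \left(60 + j\right)$
$L = -2784705$ ($L = -49 + 7 \left(-397808\right) = -49 - 2784656 = -2784705$)
$y{\left(t{\left(43,\left(-7\right) 4 \right)} \right)} + L = \left(-34860 + \left(-24\right)^{2} - -12504\right) - 2784705 = \left(-34860 + 576 + 12504\right) - 2784705 = -21780 - 2784705 = -2806485$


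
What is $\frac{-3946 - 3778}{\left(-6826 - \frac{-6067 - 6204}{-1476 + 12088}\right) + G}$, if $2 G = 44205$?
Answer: $- \frac{11709584}{23160927} \approx -0.50558$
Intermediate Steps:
$G = \frac{44205}{2}$ ($G = \frac{1}{2} \cdot 44205 = \frac{44205}{2} \approx 22103.0$)
$\frac{-3946 - 3778}{\left(-6826 - \frac{-6067 - 6204}{-1476 + 12088}\right) + G} = \frac{-3946 - 3778}{\left(-6826 - \frac{-6067 - 6204}{-1476 + 12088}\right) + \frac{44205}{2}} = - \frac{7724}{\left(-6826 - - \frac{12271}{10612}\right) + \frac{44205}{2}} = - \frac{7724}{\left(-6826 - \left(-12271\right) \frac{1}{10612}\right) + \frac{44205}{2}} = - \frac{7724}{\left(-6826 - - \frac{1753}{1516}\right) + \frac{44205}{2}} = - \frac{7724}{\left(-6826 + \frac{1753}{1516}\right) + \frac{44205}{2}} = - \frac{7724}{- \frac{10346463}{1516} + \frac{44205}{2}} = - \frac{7724}{\frac{23160927}{1516}} = \left(-7724\right) \frac{1516}{23160927} = - \frac{11709584}{23160927}$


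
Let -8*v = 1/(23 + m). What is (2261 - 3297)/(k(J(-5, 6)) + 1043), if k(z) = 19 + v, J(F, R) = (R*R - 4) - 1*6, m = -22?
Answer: -8288/8495 ≈ -0.97563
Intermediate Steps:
v = -⅛ (v = -1/(8*(23 - 22)) = -⅛/1 = -⅛*1 = -⅛ ≈ -0.12500)
J(F, R) = -10 + R² (J(F, R) = (R² - 4) - 6 = (-4 + R²) - 6 = -10 + R²)
k(z) = 151/8 (k(z) = 19 - ⅛ = 151/8)
(2261 - 3297)/(k(J(-5, 6)) + 1043) = (2261 - 3297)/(151/8 + 1043) = -1036/8495/8 = -1036*8/8495 = -8288/8495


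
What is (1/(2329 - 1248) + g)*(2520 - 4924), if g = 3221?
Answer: -8370492408/1081 ≈ -7.7433e+6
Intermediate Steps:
(1/(2329 - 1248) + g)*(2520 - 4924) = (1/(2329 - 1248) + 3221)*(2520 - 4924) = (1/1081 + 3221)*(-2404) = (3481902/1081)*(-2404) = -8370492408/1081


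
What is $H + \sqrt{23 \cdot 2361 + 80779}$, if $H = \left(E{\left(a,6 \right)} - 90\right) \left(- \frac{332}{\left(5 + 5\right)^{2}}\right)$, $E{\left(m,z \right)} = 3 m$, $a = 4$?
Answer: $\frac{6474}{25} + \sqrt{135082} \approx 626.5$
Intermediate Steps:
$H = \frac{6474}{25}$ ($H = \left(3 \cdot 4 - 90\right) \left(- \frac{332}{\left(5 + 5\right)^{2}}\right) = \left(12 - 90\right) \left(- \frac{332}{10^{2}}\right) = - 78 \left(- \frac{332}{100}\right) = - 78 \left(\left(-332\right) \frac{1}{100}\right) = \left(-78\right) \left(- \frac{83}{25}\right) = \frac{6474}{25} \approx 258.96$)
$H + \sqrt{23 \cdot 2361 + 80779} = \frac{6474}{25} + \sqrt{23 \cdot 2361 + 80779} = \frac{6474}{25} + \sqrt{54303 + 80779} = \frac{6474}{25} + \sqrt{135082}$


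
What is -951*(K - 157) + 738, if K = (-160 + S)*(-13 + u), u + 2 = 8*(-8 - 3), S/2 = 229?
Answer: 29340039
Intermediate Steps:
S = 458 (S = 2*229 = 458)
u = -90 (u = -2 + 8*(-8 - 3) = -2 + 8*(-11) = -2 - 88 = -90)
K = -30694 (K = (-160 + 458)*(-13 - 90) = 298*(-103) = -30694)
-951*(K - 157) + 738 = -951*(-30694 - 157) + 738 = -951*(-30851) + 738 = 29339301 + 738 = 29340039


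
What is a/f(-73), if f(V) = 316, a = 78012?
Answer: 19503/79 ≈ 246.87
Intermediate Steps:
a/f(-73) = 78012/316 = 78012*(1/316) = 19503/79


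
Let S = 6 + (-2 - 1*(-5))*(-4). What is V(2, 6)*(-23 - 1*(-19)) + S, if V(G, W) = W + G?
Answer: -38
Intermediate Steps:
V(G, W) = G + W
S = -6 (S = 6 + (-2 + 5)*(-4) = 6 + 3*(-4) = 6 - 12 = -6)
V(2, 6)*(-23 - 1*(-19)) + S = (2 + 6)*(-23 - 1*(-19)) - 6 = 8*(-23 + 19) - 6 = 8*(-4) - 6 = -32 - 6 = -38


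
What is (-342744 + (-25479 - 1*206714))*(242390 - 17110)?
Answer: -129521807360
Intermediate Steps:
(-342744 + (-25479 - 1*206714))*(242390 - 17110) = (-342744 + (-25479 - 206714))*225280 = (-342744 - 232193)*225280 = -574937*225280 = -129521807360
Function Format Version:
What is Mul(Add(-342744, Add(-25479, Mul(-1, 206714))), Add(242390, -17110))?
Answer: -129521807360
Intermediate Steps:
Mul(Add(-342744, Add(-25479, Mul(-1, 206714))), Add(242390, -17110)) = Mul(Add(-342744, Add(-25479, -206714)), 225280) = Mul(Add(-342744, -232193), 225280) = Mul(-574937, 225280) = -129521807360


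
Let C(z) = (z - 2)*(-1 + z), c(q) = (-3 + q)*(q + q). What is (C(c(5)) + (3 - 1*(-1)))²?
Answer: 119716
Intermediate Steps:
c(q) = 2*q*(-3 + q) (c(q) = (-3 + q)*(2*q) = 2*q*(-3 + q))
C(z) = (-1 + z)*(-2 + z) (C(z) = (-2 + z)*(-1 + z) = (-1 + z)*(-2 + z))
(C(c(5)) + (3 - 1*(-1)))² = ((2 + (2*5*(-3 + 5))² - 6*5*(-3 + 5)) + (3 - 1*(-1)))² = ((2 + (2*5*2)² - 6*5*2) + (3 + 1))² = ((2 + 20² - 3*20) + 4)² = ((2 + 400 - 60) + 4)² = (342 + 4)² = 346² = 119716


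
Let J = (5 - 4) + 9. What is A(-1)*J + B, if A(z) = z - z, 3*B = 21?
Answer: 7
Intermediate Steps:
B = 7 (B = (⅓)*21 = 7)
J = 10 (J = 1 + 9 = 10)
A(z) = 0
A(-1)*J + B = 0*10 + 7 = 0 + 7 = 7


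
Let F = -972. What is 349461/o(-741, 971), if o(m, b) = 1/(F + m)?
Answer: -598626693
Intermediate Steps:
o(m, b) = 1/(-972 + m)
349461/o(-741, 971) = 349461/(1/(-972 - 741)) = 349461/(1/(-1713)) = 349461/(-1/1713) = 349461*(-1713) = -598626693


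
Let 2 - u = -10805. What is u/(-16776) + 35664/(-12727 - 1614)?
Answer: -753282451/240584616 ≈ -3.1311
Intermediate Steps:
u = 10807 (u = 2 - 1*(-10805) = 2 + 10805 = 10807)
u/(-16776) + 35664/(-12727 - 1614) = 10807/(-16776) + 35664/(-12727 - 1614) = 10807*(-1/16776) + 35664/(-14341) = -10807/16776 + 35664*(-1/14341) = -10807/16776 - 35664/14341 = -753282451/240584616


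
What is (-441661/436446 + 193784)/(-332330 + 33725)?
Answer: -84575810003/130324957830 ≈ -0.64896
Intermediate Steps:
(-441661/436446 + 193784)/(-332330 + 33725) = (-441661*1/436446 + 193784)/(-298605) = (-441661/436446 + 193784)*(-1/298605) = (84575810003/436446)*(-1/298605) = -84575810003/130324957830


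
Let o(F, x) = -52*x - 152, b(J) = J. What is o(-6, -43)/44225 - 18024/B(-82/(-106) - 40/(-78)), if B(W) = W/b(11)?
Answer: -18123916360444/117594275 ≈ -1.5412e+5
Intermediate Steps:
o(F, x) = -152 - 52*x
B(W) = W/11
o(-6, -43)/44225 - 18024/B(-82/(-106) - 40/(-78)) = (-152 - 52*(-43))/44225 - 18024*11/(-82/(-106) - 40/(-78)) = (-152 + 2236)*(1/44225) - 18024*11/(-82*(-1/106) - 40*(-1/78)) = 2084*(1/44225) - 18024*11/(41/53 + 20/39) = 2084/44225 - 18024/((1/11)*(2659/2067)) = 2084/44225 - 18024/2659/22737 = 2084/44225 - 18024*22737/2659 = 2084/44225 - 409811688/2659 = -18123916360444/117594275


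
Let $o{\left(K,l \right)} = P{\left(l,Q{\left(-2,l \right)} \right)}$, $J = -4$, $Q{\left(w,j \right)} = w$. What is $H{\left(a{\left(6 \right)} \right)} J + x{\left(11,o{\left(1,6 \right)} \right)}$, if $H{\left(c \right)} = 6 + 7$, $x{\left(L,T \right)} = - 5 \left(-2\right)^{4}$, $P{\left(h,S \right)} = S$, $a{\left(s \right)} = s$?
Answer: $-132$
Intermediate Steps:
$o{\left(K,l \right)} = -2$
$x{\left(L,T \right)} = -80$ ($x{\left(L,T \right)} = \left(-5\right) 16 = -80$)
$H{\left(c \right)} = 13$
$H{\left(a{\left(6 \right)} \right)} J + x{\left(11,o{\left(1,6 \right)} \right)} = 13 \left(-4\right) - 80 = -52 - 80 = -132$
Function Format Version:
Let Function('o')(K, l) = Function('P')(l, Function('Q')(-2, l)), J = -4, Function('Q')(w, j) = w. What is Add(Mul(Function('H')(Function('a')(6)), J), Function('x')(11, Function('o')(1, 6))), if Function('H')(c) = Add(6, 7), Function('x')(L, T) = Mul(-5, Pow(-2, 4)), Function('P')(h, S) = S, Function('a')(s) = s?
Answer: -132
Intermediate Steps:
Function('o')(K, l) = -2
Function('x')(L, T) = -80 (Function('x')(L, T) = Mul(-5, 16) = -80)
Function('H')(c) = 13
Add(Mul(Function('H')(Function('a')(6)), J), Function('x')(11, Function('o')(1, 6))) = Add(Mul(13, -4), -80) = Add(-52, -80) = -132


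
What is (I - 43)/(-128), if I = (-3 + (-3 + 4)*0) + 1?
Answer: 45/128 ≈ 0.35156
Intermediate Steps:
I = -2 (I = (-3 + 1*0) + 1 = (-3 + 0) + 1 = -3 + 1 = -2)
(I - 43)/(-128) = (-2 - 43)/(-128) = -45*(-1/128) = 45/128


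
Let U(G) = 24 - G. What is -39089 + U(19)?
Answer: -39084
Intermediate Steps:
-39089 + U(19) = -39089 + (24 - 1*19) = -39089 + (24 - 19) = -39089 + 5 = -39084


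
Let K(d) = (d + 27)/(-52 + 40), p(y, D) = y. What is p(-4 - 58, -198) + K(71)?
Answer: -421/6 ≈ -70.167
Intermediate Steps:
K(d) = -9/4 - d/12 (K(d) = (27 + d)/(-12) = (27 + d)*(-1/12) = -9/4 - d/12)
p(-4 - 58, -198) + K(71) = (-4 - 58) + (-9/4 - 1/12*71) = -62 + (-9/4 - 71/12) = -62 - 49/6 = -421/6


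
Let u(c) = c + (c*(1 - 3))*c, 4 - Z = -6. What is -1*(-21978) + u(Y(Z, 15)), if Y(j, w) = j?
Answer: 21788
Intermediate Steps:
Z = 10 (Z = 4 - 1*(-6) = 4 + 6 = 10)
u(c) = c - 2*c² (u(c) = c + (c*(-2))*c = c + (-2*c)*c = c - 2*c²)
-1*(-21978) + u(Y(Z, 15)) = -1*(-21978) + 10*(1 - 2*10) = 21978 + 10*(1 - 20) = 21978 + 10*(-19) = 21978 - 190 = 21788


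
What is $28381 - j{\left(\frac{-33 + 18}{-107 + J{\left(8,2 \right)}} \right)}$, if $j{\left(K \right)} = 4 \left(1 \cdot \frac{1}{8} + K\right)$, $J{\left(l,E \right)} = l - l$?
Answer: $\frac{6073307}{214} \approx 28380.0$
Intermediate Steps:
$J{\left(l,E \right)} = 0$
$j{\left(K \right)} = \frac{1}{2} + 4 K$ ($j{\left(K \right)} = 4 \left(1 \cdot \frac{1}{8} + K\right) = 4 \left(\frac{1}{8} + K\right) = \frac{1}{2} + 4 K$)
$28381 - j{\left(\frac{-33 + 18}{-107 + J{\left(8,2 \right)}} \right)} = 28381 - \left(\frac{1}{2} + 4 \frac{-33 + 18}{-107 + 0}\right) = 28381 - \left(\frac{1}{2} + 4 \left(- \frac{15}{-107}\right)\right) = 28381 - \left(\frac{1}{2} + 4 \left(\left(-15\right) \left(- \frac{1}{107}\right)\right)\right) = 28381 - \left(\frac{1}{2} + 4 \cdot \frac{15}{107}\right) = 28381 - \left(\frac{1}{2} + \frac{60}{107}\right) = 28381 - \frac{227}{214} = \frac{6073307}{214}$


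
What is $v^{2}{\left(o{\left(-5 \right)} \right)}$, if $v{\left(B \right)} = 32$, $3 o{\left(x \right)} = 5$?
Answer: $1024$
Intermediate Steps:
$o{\left(x \right)} = \frac{5}{3}$ ($o{\left(x \right)} = \frac{1}{3} \cdot 5 = \frac{5}{3}$)
$v^{2}{\left(o{\left(-5 \right)} \right)} = 32^{2} = 1024$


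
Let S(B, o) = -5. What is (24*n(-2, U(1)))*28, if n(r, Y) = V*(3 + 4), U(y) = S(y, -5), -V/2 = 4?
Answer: -37632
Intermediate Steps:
V = -8 (V = -2*4 = -8)
U(y) = -5
n(r, Y) = -56 (n(r, Y) = -8*(3 + 4) = -8*7 = -56)
(24*n(-2, U(1)))*28 = (24*(-56))*28 = -1344*28 = -37632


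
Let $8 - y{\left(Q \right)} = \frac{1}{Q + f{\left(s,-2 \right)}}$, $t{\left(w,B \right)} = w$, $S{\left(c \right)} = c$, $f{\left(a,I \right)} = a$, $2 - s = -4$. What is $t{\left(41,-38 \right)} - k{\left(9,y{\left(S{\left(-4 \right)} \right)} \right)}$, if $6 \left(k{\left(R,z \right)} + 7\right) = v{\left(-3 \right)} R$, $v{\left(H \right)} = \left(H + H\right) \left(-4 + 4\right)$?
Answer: $48$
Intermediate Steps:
$s = 6$ ($s = 2 - -4 = 2 + 4 = 6$)
$v{\left(H \right)} = 0$ ($v{\left(H \right)} = 2 H 0 = 0$)
$y{\left(Q \right)} = 8 - \frac{1}{6 + Q}$ ($y{\left(Q \right)} = 8 - \frac{1}{Q + 6} = 8 - \frac{1}{6 + Q}$)
$k{\left(R,z \right)} = -7$ ($k{\left(R,z \right)} = -7 + \frac{0 R}{6} = -7 + \frac{1}{6} \cdot 0 = -7 + 0 = -7$)
$t{\left(41,-38 \right)} - k{\left(9,y{\left(S{\left(-4 \right)} \right)} \right)} = 41 - -7 = 41 + 7 = 48$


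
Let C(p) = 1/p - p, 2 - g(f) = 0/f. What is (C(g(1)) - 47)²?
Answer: 9409/4 ≈ 2352.3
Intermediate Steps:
g(f) = 2 (g(f) = 2 - 0/f = 2 - 1*0 = 2 + 0 = 2)
(C(g(1)) - 47)² = ((1/2 - 1*2) - 47)² = ((½ - 2) - 47)² = (-3/2 - 47)² = (-97/2)² = 9409/4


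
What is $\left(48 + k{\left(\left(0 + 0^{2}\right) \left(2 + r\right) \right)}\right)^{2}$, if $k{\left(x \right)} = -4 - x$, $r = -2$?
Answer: $1936$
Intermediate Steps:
$\left(48 + k{\left(\left(0 + 0^{2}\right) \left(2 + r\right) \right)}\right)^{2} = \left(48 - \left(4 + \left(0 + 0^{2}\right) \left(2 - 2\right)\right)\right)^{2} = \left(48 - \left(4 + \left(0 + 0\right) 0\right)\right)^{2} = \left(48 - \left(4 + 0 \cdot 0\right)\right)^{2} = \left(48 - 4\right)^{2} = 44^{2} = 1936$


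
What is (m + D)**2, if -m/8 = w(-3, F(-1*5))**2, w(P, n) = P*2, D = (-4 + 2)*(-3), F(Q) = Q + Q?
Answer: 79524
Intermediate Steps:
F(Q) = 2*Q
D = 6 (D = -2*(-3) = 6)
w(P, n) = 2*P
m = -288 (m = -8*(2*(-3))**2 = -8*(-6)**2 = -8*36 = -288)
(m + D)**2 = (-288 + 6)**2 = (-282)**2 = 79524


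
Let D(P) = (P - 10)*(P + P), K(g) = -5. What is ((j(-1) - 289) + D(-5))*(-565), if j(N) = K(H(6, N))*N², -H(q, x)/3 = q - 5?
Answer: 81360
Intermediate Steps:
H(q, x) = 15 - 3*q (H(q, x) = -3*(q - 5) = -3*(-5 + q) = 15 - 3*q)
D(P) = 2*P*(-10 + P) (D(P) = (-10 + P)*(2*P) = 2*P*(-10 + P))
j(N) = -5*N²
((j(-1) - 289) + D(-5))*(-565) = ((-5*(-1)² - 289) + 2*(-5)*(-10 - 5))*(-565) = ((-5*1 - 289) + 2*(-5)*(-15))*(-565) = ((-5 - 289) + 150)*(-565) = (-294 + 150)*(-565) = -144*(-565) = 81360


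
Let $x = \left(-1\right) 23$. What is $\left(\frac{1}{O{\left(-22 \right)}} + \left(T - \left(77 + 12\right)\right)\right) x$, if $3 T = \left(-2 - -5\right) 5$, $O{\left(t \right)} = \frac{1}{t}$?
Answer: $2438$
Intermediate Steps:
$x = -23$
$T = 5$ ($T = \frac{\left(-2 - -5\right) 5}{3} = \frac{\left(-2 + \left(-3 + 8\right)\right) 5}{3} = \frac{\left(-2 + 5\right) 5}{3} = \frac{3 \cdot 5}{3} = \frac{1}{3} \cdot 15 = 5$)
$\left(\frac{1}{O{\left(-22 \right)}} + \left(T - \left(77 + 12\right)\right)\right) x = \left(\frac{1}{\frac{1}{-22}} + \left(5 - \left(77 + 12\right)\right)\right) \left(-23\right) = \left(\frac{1}{- \frac{1}{22}} + \left(5 - 89\right)\right) \left(-23\right) = \left(-22 + \left(5 - 89\right)\right) \left(-23\right) = \left(-22 - 84\right) \left(-23\right) = \left(-106\right) \left(-23\right) = 2438$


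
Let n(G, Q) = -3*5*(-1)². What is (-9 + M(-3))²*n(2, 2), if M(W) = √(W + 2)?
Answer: -1200 + 270*I ≈ -1200.0 + 270.0*I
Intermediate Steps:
M(W) = √(2 + W)
n(G, Q) = -15 (n(G, Q) = -15*1 = -15)
(-9 + M(-3))²*n(2, 2) = (-9 + √(2 - 3))²*(-15) = (-9 + √(-1))²*(-15) = (-9 + I)²*(-15) = -15*(-9 + I)²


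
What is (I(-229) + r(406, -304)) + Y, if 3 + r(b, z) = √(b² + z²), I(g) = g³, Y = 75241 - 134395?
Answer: -12068146 + 2*√64313 ≈ -1.2068e+7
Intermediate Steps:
Y = -59154
r(b, z) = -3 + √(b² + z²)
(I(-229) + r(406, -304)) + Y = ((-229)³ + (-3 + √(406² + (-304)²))) - 59154 = (-12008989 + (-3 + √(164836 + 92416))) - 59154 = (-12008989 + (-3 + √257252)) - 59154 = (-12008989 + (-3 + 2*√64313)) - 59154 = (-12008992 + 2*√64313) - 59154 = -12068146 + 2*√64313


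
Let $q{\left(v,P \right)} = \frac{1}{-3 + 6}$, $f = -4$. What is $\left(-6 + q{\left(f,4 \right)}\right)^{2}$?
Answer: $\frac{289}{9} \approx 32.111$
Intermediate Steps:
$q{\left(v,P \right)} = \frac{1}{3}$
$\left(-6 + q{\left(f,4 \right)}\right)^{2} = \left(-6 + \frac{1}{3}\right)^{2} = \left(- \frac{17}{3}\right)^{2} = \frac{289}{9}$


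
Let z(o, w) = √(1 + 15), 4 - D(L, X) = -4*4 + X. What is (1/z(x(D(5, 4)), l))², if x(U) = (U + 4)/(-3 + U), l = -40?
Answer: 1/16 ≈ 0.062500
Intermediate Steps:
D(L, X) = 20 - X (D(L, X) = 4 - (-4*4 + X) = 4 - (-16 + X) = 4 + (16 - X) = 20 - X)
x(U) = (4 + U)/(-3 + U)
z(o, w) = 4 (z(o, w) = √16 = 4)
(1/z(x(D(5, 4)), l))² = (1/4)² = (¼)² = 1/16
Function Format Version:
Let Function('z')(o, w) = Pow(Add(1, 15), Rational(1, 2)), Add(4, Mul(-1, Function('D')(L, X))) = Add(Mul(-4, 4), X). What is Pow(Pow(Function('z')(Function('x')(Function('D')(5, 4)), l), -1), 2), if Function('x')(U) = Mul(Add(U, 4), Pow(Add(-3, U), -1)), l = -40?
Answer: Rational(1, 16) ≈ 0.062500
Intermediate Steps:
Function('D')(L, X) = Add(20, Mul(-1, X)) (Function('D')(L, X) = Add(4, Mul(-1, Add(Mul(-4, 4), X))) = Add(4, Mul(-1, Add(-16, X))) = Add(4, Add(16, Mul(-1, X))) = Add(20, Mul(-1, X)))
Function('x')(U) = Mul(Pow(Add(-3, U), -1), Add(4, U)) (Function('x')(U) = Mul(Add(4, U), Pow(Add(-3, U), -1)) = Mul(Pow(Add(-3, U), -1), Add(4, U)))
Function('z')(o, w) = 4 (Function('z')(o, w) = Pow(16, Rational(1, 2)) = 4)
Pow(Pow(Function('z')(Function('x')(Function('D')(5, 4)), l), -1), 2) = Pow(Pow(4, -1), 2) = Pow(Rational(1, 4), 2) = Rational(1, 16)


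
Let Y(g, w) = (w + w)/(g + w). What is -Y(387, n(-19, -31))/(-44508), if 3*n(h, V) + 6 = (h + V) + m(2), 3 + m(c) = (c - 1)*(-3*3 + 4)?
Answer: -32/12206319 ≈ -2.6216e-6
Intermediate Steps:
m(c) = 2 - 5*c (m(c) = -3 + (c - 1)*(-3*3 + 4) = -3 + (-1 + c)*(-9 + 4) = -3 + (-1 + c)*(-5) = -3 + (5 - 5*c) = 2 - 5*c)
n(h, V) = -14/3 + V/3 + h/3 (n(h, V) = -2 + ((h + V) + (2 - 5*2))/3 = -2 + ((V + h) + (2 - 10))/3 = -2 + ((V + h) - 8)/3 = -2 + (-8 + V + h)/3 = -2 + (-8/3 + V/3 + h/3) = -14/3 + V/3 + h/3)
Y(g, w) = 2*w/(g + w) (Y(g, w) = (2*w)/(g + w) = 2*w/(g + w))
-Y(387, n(-19, -31))/(-44508) = -2*(-14/3 + (1/3)*(-31) + (1/3)*(-19))/(387 + (-14/3 + (1/3)*(-31) + (1/3)*(-19)))/(-44508) = -2*(-14/3 - 31/3 - 19/3)/(387 + (-14/3 - 31/3 - 19/3))*(-1/44508) = -2*(-64)/(3*(387 - 64/3))*(-1/44508) = -2*(-64)/(3*1097/3)*(-1/44508) = -2*(-64)*3/(3*1097)*(-1/44508) = -1*(-128/1097)*(-1/44508) = (128/1097)*(-1/44508) = -32/12206319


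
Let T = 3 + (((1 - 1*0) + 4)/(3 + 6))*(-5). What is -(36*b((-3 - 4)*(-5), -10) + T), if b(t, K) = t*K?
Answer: 113398/9 ≈ 12600.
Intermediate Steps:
b(t, K) = K*t
T = 2/9 (T = 3 + (((1 + 0) + 4)/9)*(-5) = 3 + ((1 + 4)*(⅑))*(-5) = 3 + (5*(⅑))*(-5) = 3 + (5/9)*(-5) = 3 - 25/9 = 2/9 ≈ 0.22222)
-(36*b((-3 - 4)*(-5), -10) + T) = -(36*(-10*(-3 - 4)*(-5)) + 2/9) = -(36*(-(-70)*(-5)) + 2/9) = -(36*(-10*35) + 2/9) = -(36*(-350) + 2/9) = -(-12600 + 2/9) = -1*(-113398/9) = 113398/9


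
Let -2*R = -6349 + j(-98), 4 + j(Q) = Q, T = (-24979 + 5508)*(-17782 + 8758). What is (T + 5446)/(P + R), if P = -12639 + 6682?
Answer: -351423500/5463 ≈ -64328.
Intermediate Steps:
P = -5957
T = 175706304 (T = -19471*(-9024) = 175706304)
j(Q) = -4 + Q
R = 6451/2 (R = -(-6349 + (-4 - 98))/2 = -(-6349 - 102)/2 = -½*(-6451) = 6451/2 ≈ 3225.5)
(T + 5446)/(P + R) = (175706304 + 5446)/(-5957 + 6451/2) = 175711750/(-5463/2) = 175711750*(-2/5463) = -351423500/5463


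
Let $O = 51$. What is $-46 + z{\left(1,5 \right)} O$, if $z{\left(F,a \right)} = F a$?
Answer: $209$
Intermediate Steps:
$-46 + z{\left(1,5 \right)} O = -46 + 1 \cdot 5 \cdot 51 = -46 + 5 \cdot 51 = -46 + 255 = 209$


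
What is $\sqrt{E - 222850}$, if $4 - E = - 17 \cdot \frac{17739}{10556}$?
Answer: $\frac{i \sqrt{6207088485507}}{5278} \approx 472.04 i$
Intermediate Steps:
$E = \frac{343787}{10556}$ ($E = 4 - - 17 \cdot \frac{17739}{10556} = 4 - - 17 \cdot 17739 \cdot \frac{1}{10556} = 4 - \left(-17\right) \frac{17739}{10556} = 4 - - \frac{301563}{10556} = 4 + \frac{301563}{10556} = \frac{343787}{10556} \approx 32.568$)
$\sqrt{E - 222850} = \sqrt{\frac{343787}{10556} - 222850} = \sqrt{- \frac{2352060813}{10556}} = \frac{i \sqrt{6207088485507}}{5278}$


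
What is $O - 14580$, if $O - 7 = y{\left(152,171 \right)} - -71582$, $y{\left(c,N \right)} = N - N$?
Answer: $57009$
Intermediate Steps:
$y{\left(c,N \right)} = 0$
$O = 71589$ ($O = 7 + \left(0 - -71582\right) = 7 + \left(0 + 71582\right) = 7 + 71582 = 71589$)
$O - 14580 = 71589 - 14580 = 57009$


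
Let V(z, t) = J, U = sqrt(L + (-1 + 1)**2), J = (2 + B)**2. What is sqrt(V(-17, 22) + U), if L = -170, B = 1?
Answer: sqrt(9 + I*sqrt(170)) ≈ 3.5244 + 1.8497*I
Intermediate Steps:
J = 9 (J = (2 + 1)**2 = 3**2 = 9)
U = I*sqrt(170) (U = sqrt(-170 + (-1 + 1)**2) = sqrt(-170 + 0**2) = sqrt(-170 + 0) = sqrt(-170) = I*sqrt(170) ≈ 13.038*I)
V(z, t) = 9
sqrt(V(-17, 22) + U) = sqrt(9 + I*sqrt(170))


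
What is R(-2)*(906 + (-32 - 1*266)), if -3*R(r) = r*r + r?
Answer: -1216/3 ≈ -405.33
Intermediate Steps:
R(r) = -r/3 - r²/3 (R(r) = -(r*r + r)/3 = -(r² + r)/3 = -(r + r²)/3 = -r/3 - r²/3)
R(-2)*(906 + (-32 - 1*266)) = (-⅓*(-2)*(1 - 2))*(906 + (-32 - 1*266)) = (-⅓*(-2)*(-1))*(906 + (-32 - 266)) = -2*(906 - 298)/3 = -⅔*608 = -1216/3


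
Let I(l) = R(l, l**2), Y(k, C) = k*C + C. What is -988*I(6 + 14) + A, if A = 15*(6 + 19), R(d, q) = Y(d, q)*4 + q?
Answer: -33591625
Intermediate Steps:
Y(k, C) = C + C*k (Y(k, C) = C*k + C = C + C*k)
R(d, q) = q + 4*q*(1 + d) (R(d, q) = (q*(1 + d))*4 + q = 4*q*(1 + d) + q = q + 4*q*(1 + d))
A = 375 (A = 15*25 = 375)
I(l) = l**2*(5 + 4*l)
-988*I(6 + 14) + A = -988*(6 + 14)**2*(5 + 4*(6 + 14)) + 375 = -988*20**2*(5 + 4*20) + 375 = -395200*(5 + 80) + 375 = -395200*85 + 375 = -988*34000 + 375 = -33592000 + 375 = -33591625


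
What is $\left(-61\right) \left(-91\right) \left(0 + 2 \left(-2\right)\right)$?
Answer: $-22204$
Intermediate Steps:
$\left(-61\right) \left(-91\right) \left(0 + 2 \left(-2\right)\right) = 5551 \left(0 - 4\right) = 5551 \left(-4\right) = -22204$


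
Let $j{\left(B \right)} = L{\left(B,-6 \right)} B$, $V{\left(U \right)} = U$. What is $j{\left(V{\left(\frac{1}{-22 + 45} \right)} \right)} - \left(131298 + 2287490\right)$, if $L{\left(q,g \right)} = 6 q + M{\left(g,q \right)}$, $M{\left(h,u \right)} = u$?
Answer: $- \frac{1279538845}{529} \approx -2.4188 \cdot 10^{6}$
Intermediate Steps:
$L{\left(q,g \right)} = 7 q$ ($L{\left(q,g \right)} = 6 q + q = 7 q$)
$j{\left(B \right)} = 7 B^{2}$ ($j{\left(B \right)} = 7 B B = 7 B^{2}$)
$j{\left(V{\left(\frac{1}{-22 + 45} \right)} \right)} - \left(131298 + 2287490\right) = 7 \left(\frac{1}{-22 + 45}\right)^{2} - \left(131298 + 2287490\right) = 7 \left(\frac{1}{23}\right)^{2} - 2418788 = \frac{7}{529} - 2418788 = - \frac{1279538845}{529}$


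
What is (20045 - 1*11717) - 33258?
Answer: -24930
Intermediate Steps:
(20045 - 1*11717) - 33258 = (20045 - 11717) - 33258 = 8328 - 33258 = -24930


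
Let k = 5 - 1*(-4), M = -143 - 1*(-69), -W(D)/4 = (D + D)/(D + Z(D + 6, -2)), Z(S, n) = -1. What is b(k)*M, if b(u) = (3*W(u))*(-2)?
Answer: -3996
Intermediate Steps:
W(D) = -8*D/(-1 + D) (W(D) = -4*(D + D)/(D - 1) = -4*2*D/(-1 + D) = -8*D/(-1 + D))
M = -74 (M = -143 + 69 = -74)
k = 9 (k = 5 + 4 = 9)
b(u) = 48*u/(-1 + u) (b(u) = (3*(-8*u/(-1 + u)))*(-2) = -24*u/(-1 + u)*(-2) = 48*u/(-1 + u))
b(k)*M = (48*9/(-1 + 9))*(-74) = (48*9/8)*(-74) = (48*9*(1/8))*(-74) = 54*(-74) = -3996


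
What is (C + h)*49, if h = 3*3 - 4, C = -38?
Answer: -1617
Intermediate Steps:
h = 5 (h = 9 - 4 = 5)
(C + h)*49 = (-38 + 5)*49 = -33*49 = -1617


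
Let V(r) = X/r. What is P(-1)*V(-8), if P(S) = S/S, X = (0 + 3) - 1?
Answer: -1/4 ≈ -0.25000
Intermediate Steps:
X = 2 (X = 3 - 1 = 2)
P(S) = 1
V(r) = 2/r
P(-1)*V(-8) = 1*(2/(-8)) = 1*(2*(-1/8)) = 1*(-1/4) = -1/4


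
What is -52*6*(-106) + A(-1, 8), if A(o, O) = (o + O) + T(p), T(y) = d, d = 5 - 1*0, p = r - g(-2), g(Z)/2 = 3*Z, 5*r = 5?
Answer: 33084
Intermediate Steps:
r = 1 (r = (⅕)*5 = 1)
g(Z) = 6*Z (g(Z) = 2*(3*Z) = 6*Z)
p = 13 (p = 1 - 6*(-2) = 1 - 1*(-12) = 1 + 12 = 13)
d = 5 (d = 5 + 0 = 5)
T(y) = 5
A(o, O) = 5 + O + o (A(o, O) = (o + O) + 5 = (O + o) + 5 = 5 + O + o)
-52*6*(-106) + A(-1, 8) = -52*6*(-106) + (5 + 8 - 1) = -312*(-106) + 12 = 33072 + 12 = 33084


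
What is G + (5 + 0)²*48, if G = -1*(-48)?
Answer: 1248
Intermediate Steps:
G = 48
G + (5 + 0)²*48 = 48 + (5 + 0)²*48 = 48 + 5²*48 = 48 + 25*48 = 48 + 1200 = 1248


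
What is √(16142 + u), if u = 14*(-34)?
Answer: √15666 ≈ 125.16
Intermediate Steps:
u = -476
√(16142 + u) = √(16142 - 476) = √15666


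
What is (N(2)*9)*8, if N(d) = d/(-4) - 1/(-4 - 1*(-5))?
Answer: -108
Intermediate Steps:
N(d) = -1 - d/4 (N(d) = d*(-1/4) - 1/(-4 + 5) = -d/4 - 1/1 = -d/4 - 1*1 = -d/4 - 1 = -1 - d/4)
(N(2)*9)*8 = ((-1 - 1/4*2)*9)*8 = ((-1 - 1/2)*9)*8 = -3/2*9*8 = -27/2*8 = -108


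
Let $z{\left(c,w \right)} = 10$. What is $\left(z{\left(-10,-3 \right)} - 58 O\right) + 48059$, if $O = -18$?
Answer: $49113$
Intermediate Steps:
$\left(z{\left(-10,-3 \right)} - 58 O\right) + 48059 = \left(10 - -1044\right) + 48059 = \left(10 + 1044\right) + 48059 = 1054 + 48059 = 49113$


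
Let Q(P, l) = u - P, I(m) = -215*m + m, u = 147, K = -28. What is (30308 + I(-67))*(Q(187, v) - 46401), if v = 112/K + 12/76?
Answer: -2073404886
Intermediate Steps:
I(m) = -214*m
v = -73/19 (v = 112/(-28) + 12/76 = 112*(-1/28) + 12*(1/76) = -4 + 3/19 = -73/19 ≈ -3.8421)
Q(P, l) = 147 - P
(30308 + I(-67))*(Q(187, v) - 46401) = (30308 - 214*(-67))*((147 - 1*187) - 46401) = (30308 + 14338)*((147 - 187) - 46401) = 44646*(-40 - 46401) = 44646*(-46441) = -2073404886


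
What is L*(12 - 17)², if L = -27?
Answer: -675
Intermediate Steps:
L*(12 - 17)² = -27*(12 - 17)² = -27*(-5)² = -27*25 = -675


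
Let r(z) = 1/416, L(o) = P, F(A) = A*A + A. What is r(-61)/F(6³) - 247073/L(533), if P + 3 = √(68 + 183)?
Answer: -7226422729223/2359348992 - 247073*√251/242 ≈ -19238.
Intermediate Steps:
F(A) = A + A² (F(A) = A² + A = A + A²)
P = -3 + √251 (P = -3 + √(68 + 183) = -3 + √251 ≈ 12.843)
L(o) = -3 + √251
r(z) = 1/416
r(-61)/F(6³) - 247073/L(533) = 1/(416*((6³*(1 + 6³)))) - 247073/(-3 + √251) = 1/(416*((216*(1 + 216)))) - 247073/(-3 + √251) = 1/(416*((216*217))) - 247073/(-3 + √251) = (1/416)/46872 - 247073/(-3 + √251) = (1/416)*(1/46872) - 247073/(-3 + √251) = 1/19498752 - 247073/(-3 + √251)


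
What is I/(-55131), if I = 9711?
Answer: -3237/18377 ≈ -0.17614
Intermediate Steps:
I/(-55131) = 9711/(-55131) = 9711*(-1/55131) = -3237/18377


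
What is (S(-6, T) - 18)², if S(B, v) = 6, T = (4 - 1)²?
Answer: 144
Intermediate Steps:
T = 9 (T = 3² = 9)
(S(-6, T) - 18)² = (6 - 18)² = (-12)² = 144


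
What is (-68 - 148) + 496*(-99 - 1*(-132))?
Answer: 16152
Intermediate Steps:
(-68 - 148) + 496*(-99 - 1*(-132)) = -216 + 496*(-99 + 132) = -216 + 496*33 = -216 + 16368 = 16152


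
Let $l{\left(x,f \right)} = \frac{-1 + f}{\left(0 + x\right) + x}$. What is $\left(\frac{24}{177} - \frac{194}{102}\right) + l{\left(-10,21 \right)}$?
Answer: $- \frac{8324}{3009} \approx -2.7664$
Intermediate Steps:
$l{\left(x,f \right)} = \frac{-1 + f}{2 x}$ ($l{\left(x,f \right)} = \frac{-1 + f}{x + x} = \frac{-1 + f}{2 x}$)
$\left(\frac{24}{177} - \frac{194}{102}\right) + l{\left(-10,21 \right)} = \left(\frac{24}{177} - \frac{194}{102}\right) + \frac{-1 + 21}{2 \left(-10\right)} = \left(24 \cdot \frac{1}{177} - \frac{97}{51}\right) + \frac{1}{2} \left(- \frac{1}{10}\right) 20 = \left(\frac{8}{59} - \frac{97}{51}\right) - 1 = - \frac{5315}{3009} - 1 = - \frac{8324}{3009}$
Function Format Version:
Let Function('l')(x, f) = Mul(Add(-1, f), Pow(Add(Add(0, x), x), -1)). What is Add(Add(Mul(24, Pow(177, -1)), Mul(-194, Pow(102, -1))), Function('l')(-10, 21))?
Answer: Rational(-8324, 3009) ≈ -2.7664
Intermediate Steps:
Function('l')(x, f) = Mul(Rational(1, 2), Pow(x, -1), Add(-1, f)) (Function('l')(x, f) = Mul(Add(-1, f), Pow(Add(x, x), -1)) = Mul(Add(-1, f), Pow(Mul(2, x), -1)) = Mul(Add(-1, f), Mul(Rational(1, 2), Pow(x, -1))) = Mul(Rational(1, 2), Pow(x, -1), Add(-1, f)))
Add(Add(Mul(24, Pow(177, -1)), Mul(-194, Pow(102, -1))), Function('l')(-10, 21)) = Add(Add(Mul(24, Pow(177, -1)), Mul(-194, Pow(102, -1))), Mul(Rational(1, 2), Pow(-10, -1), Add(-1, 21))) = Add(Add(Mul(24, Rational(1, 177)), Mul(-194, Rational(1, 102))), Mul(Rational(1, 2), Rational(-1, 10), 20)) = Add(Add(Rational(8, 59), Rational(-97, 51)), -1) = Add(Rational(-5315, 3009), -1) = Rational(-8324, 3009)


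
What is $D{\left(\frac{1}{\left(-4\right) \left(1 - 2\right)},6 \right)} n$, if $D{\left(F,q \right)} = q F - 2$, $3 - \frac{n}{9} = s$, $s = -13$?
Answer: $-72$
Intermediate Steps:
$n = 144$ ($n = 27 - -117 = 27 + 117 = 144$)
$D{\left(F,q \right)} = -2 + F q$ ($D{\left(F,q \right)} = F q - 2 = -2 + F q$)
$D{\left(\frac{1}{\left(-4\right) \left(1 - 2\right)},6 \right)} n = \left(-2 + \frac{1}{\left(-4\right) \left(1 - 2\right)} 6\right) 144 = \left(-2 + \frac{1}{\left(-4\right) \left(-1\right)} 6\right) 144 = \left(-2 + \frac{1}{4} \cdot 6\right) 144 = \left(-2 + \frac{3}{2}\right) 144 = \left(- \frac{1}{2}\right) 144 = -72$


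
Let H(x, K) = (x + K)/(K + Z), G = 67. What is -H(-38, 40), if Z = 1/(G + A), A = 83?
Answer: -300/6001 ≈ -0.049992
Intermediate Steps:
Z = 1/150 (Z = 1/(67 + 83) = 1/150 ≈ 0.0066667)
H(x, K) = (K + x)/(1/150 + K) (H(x, K) = (x + K)/(K + 1/150) = (K + x)/(1/150 + K))
-H(-38, 40) = -150*(40 - 38)/(1 + 150*40) = -150*2/(1 + 6000) = -150*2/6001 = -1*300/6001 = -300/6001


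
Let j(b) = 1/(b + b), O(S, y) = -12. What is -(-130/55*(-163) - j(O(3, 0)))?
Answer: -101723/264 ≈ -385.31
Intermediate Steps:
j(b) = 1/(2*b)
-(-130/55*(-163) - j(O(3, 0))) = -(-130/55*(-163) - 1/(2*(-12))) = -(-130*1/55*(-163) - (-1)/(2*12)) = -(-26/11*(-163) - 1*(-1/24)) = -(4238/11 + 1/24) = -1*101723/264 = -101723/264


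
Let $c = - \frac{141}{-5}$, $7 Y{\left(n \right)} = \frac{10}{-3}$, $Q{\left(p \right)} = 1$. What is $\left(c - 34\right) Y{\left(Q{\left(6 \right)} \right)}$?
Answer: $\frac{58}{21} \approx 2.7619$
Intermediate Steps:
$Y{\left(n \right)} = - \frac{10}{21}$ ($Y{\left(n \right)} = \frac{10 \frac{1}{-3}}{7} = \frac{10 \left(- \frac{1}{3}\right)}{7} = \frac{1}{7} \left(- \frac{10}{3}\right) = - \frac{10}{21}$)
$c = \frac{141}{5}$ ($c = \left(-141\right) \left(- \frac{1}{5}\right) = \frac{141}{5} \approx 28.2$)
$\left(c - 34\right) Y{\left(Q{\left(6 \right)} \right)} = \left(\frac{141}{5} - 34\right) \left(- \frac{10}{21}\right) = \left(- \frac{29}{5}\right) \left(- \frac{10}{21}\right) = \frac{58}{21}$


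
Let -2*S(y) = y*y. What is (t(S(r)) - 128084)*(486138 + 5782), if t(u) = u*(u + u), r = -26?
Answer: 49390735680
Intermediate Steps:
S(y) = -y²/2 (S(y) = -y*y/2 = -y²/2)
t(u) = 2*u² (t(u) = u*(2*u) = 2*u²)
(t(S(r)) - 128084)*(486138 + 5782) = (2*(-½*(-26)²)² - 128084)*(486138 + 5782) = (2*(-½*676)² - 128084)*491920 = (2*(-338)² - 128084)*491920 = (2*114244 - 128084)*491920 = (228488 - 128084)*491920 = 100404*491920 = 49390735680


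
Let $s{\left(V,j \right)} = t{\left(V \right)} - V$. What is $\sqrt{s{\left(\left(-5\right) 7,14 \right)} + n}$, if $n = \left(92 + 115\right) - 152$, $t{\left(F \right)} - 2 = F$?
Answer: $\sqrt{57} \approx 7.5498$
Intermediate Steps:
$t{\left(F \right)} = 2 + F$
$s{\left(V,j \right)} = 2$ ($s{\left(V,j \right)} = \left(2 + V\right) - V = 2$)
$n = 55$ ($n = 207 - 152 = 55$)
$\sqrt{s{\left(\left(-5\right) 7,14 \right)} + n} = \sqrt{2 + 55} = \sqrt{57}$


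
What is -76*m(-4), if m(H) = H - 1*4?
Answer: 608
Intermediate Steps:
m(H) = -4 + H (m(H) = H - 4 = -4 + H)
-76*m(-4) = -76*(-4 - 4) = -76*(-8) = 608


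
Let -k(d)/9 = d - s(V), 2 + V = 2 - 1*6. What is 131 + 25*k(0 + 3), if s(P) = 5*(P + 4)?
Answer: -2794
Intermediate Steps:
V = -6 (V = -2 + (2 - 1*6) = -2 + (2 - 6) = -2 - 4 = -6)
s(P) = 20 + 5*P (s(P) = 5*(4 + P) = 20 + 5*P)
k(d) = -90 - 9*d (k(d) = -9*(d - (20 + 5*(-6))) = -9*(d - (20 - 30)) = -9*(d - 1*(-10)) = -9*(d + 10) = -9*(10 + d) = -90 - 9*d)
131 + 25*k(0 + 3) = 131 + 25*(-90 - 9*(0 + 3)) = 131 + 25*(-90 - 9*3) = 131 + 25*(-90 - 27) = 131 + 25*(-117) = 131 - 2925 = -2794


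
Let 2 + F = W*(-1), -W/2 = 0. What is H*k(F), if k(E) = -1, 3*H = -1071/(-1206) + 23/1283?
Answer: -155759/515766 ≈ -0.30200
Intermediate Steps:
W = 0 (W = -2*0 = 0)
H = 155759/515766 (H = (-1071/(-1206) + 23/1283)/3 = (-1071*(-1/1206) + 23*(1/1283))/3 = (119/134 + 23/1283)/3 = (⅓)*(155759/171922) = 155759/515766 ≈ 0.30200)
F = -2 (F = -2 + 0*(-1) = -2 + 0 = -2)
H*k(F) = (155759/515766)*(-1) = -155759/515766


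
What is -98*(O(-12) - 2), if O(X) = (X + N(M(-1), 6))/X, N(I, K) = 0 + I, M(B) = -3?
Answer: 147/2 ≈ 73.500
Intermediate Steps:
N(I, K) = I
O(X) = (-3 + X)/X (O(X) = (X - 3)/X = (-3 + X)/X)
-98*(O(-12) - 2) = -98*((-3 - 12)/(-12) - 2) = -98*(-1/12*(-15) - 2) = -98*(5/4 - 2) = -98*(-¾) = 147/2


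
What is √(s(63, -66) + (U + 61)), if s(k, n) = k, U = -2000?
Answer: 2*I*√469 ≈ 43.313*I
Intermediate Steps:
√(s(63, -66) + (U + 61)) = √(63 + (-2000 + 61)) = √(63 - 1939) = √(-1876) = 2*I*√469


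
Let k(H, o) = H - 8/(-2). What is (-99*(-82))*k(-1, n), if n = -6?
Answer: 24354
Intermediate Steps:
k(H, o) = 4 + H (k(H, o) = H - 8*(-½) = H + 4 = 4 + H)
(-99*(-82))*k(-1, n) = (-99*(-82))*(4 - 1) = 8118*3 = 24354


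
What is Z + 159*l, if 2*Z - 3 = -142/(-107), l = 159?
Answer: 5410597/214 ≈ 25283.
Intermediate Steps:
Z = 463/214 (Z = 3/2 + (-142/(-107))/2 = 3/2 + (-142*(-1/107))/2 = 3/2 + (½)*(142/107) = 3/2 + 71/107 = 463/214 ≈ 2.1636)
Z + 159*l = 463/214 + 159*159 = 463/214 + 25281 = 5410597/214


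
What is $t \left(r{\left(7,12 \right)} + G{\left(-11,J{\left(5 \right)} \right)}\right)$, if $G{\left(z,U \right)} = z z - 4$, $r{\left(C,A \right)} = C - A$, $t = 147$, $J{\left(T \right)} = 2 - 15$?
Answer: $16464$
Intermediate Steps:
$J{\left(T \right)} = -13$ ($J{\left(T \right)} = 2 - 15 = -13$)
$G{\left(z,U \right)} = -4 + z^{2}$ ($G{\left(z,U \right)} = z^{2} - 4 = -4 + z^{2}$)
$t \left(r{\left(7,12 \right)} + G{\left(-11,J{\left(5 \right)} \right)}\right) = 147 \left(\left(7 - 12\right) - \left(4 - \left(-11\right)^{2}\right)\right) = 147 \left(\left(7 - 12\right) + \left(-4 + 121\right)\right) = 147 \left(-5 + 117\right) = 147 \cdot 112 = 16464$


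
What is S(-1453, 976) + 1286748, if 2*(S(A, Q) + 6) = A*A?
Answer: 4684693/2 ≈ 2.3423e+6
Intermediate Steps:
S(A, Q) = -6 + A²/2 (S(A, Q) = -6 + (A*A)/2 = -6 + A²/2)
S(-1453, 976) + 1286748 = (-6 + (½)*(-1453)²) + 1286748 = (-6 + (½)*2111209) + 1286748 = (-6 + 2111209/2) + 1286748 = 2111197/2 + 1286748 = 4684693/2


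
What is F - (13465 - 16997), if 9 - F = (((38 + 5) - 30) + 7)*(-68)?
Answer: 4901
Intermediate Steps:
F = 1369 (F = 9 - (((38 + 5) - 30) + 7)*(-68) = 9 - ((43 - 30) + 7)*(-68) = 9 - (13 + 7)*(-68) = 9 - 20*(-68) = 9 - 1*(-1360) = 9 + 1360 = 1369)
F - (13465 - 16997) = 1369 - (13465 - 16997) = 1369 - 1*(-3532) = 1369 + 3532 = 4901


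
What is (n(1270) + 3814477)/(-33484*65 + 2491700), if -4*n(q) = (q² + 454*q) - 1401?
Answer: 13069829/1260960 ≈ 10.365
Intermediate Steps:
n(q) = 1401/4 - 227*q/2 - q²/4 (n(q) = -((q² + 454*q) - 1401)/4 = -(-1401 + q² + 454*q)/4 = 1401/4 - 227*q/2 - q²/4)
(n(1270) + 3814477)/(-33484*65 + 2491700) = ((1401/4 - 227/2*1270 - ¼*1270²) + 3814477)/(-33484*65 + 2491700) = ((1401/4 - 144145 - ¼*1612900) + 3814477)/(-2176460 + 2491700) = ((1401/4 - 144145 - 403225) + 3814477)/315240 = (-2188079/4 + 3814477)*(1/315240) = (13069829/4)*(1/315240) = 13069829/1260960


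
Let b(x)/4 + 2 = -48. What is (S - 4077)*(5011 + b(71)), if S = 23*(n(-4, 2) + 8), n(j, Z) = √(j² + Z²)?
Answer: -18729223 + 221306*√5 ≈ -1.8234e+7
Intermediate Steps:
n(j, Z) = √(Z² + j²)
b(x) = -200 (b(x) = -8 + 4*(-48) = -8 - 192 = -200)
S = 184 + 46*√5 (S = 23*(√(2² + (-4)²) + 8) = 23*(√(4 + 16) + 8) = 23*(√20 + 8) = 23*(2*√5 + 8) = 23*(8 + 2*√5) = 184 + 46*√5 ≈ 286.86)
(S - 4077)*(5011 + b(71)) = ((184 + 46*√5) - 4077)*(5011 - 200) = (-3893 + 46*√5)*4811 = -18729223 + 221306*√5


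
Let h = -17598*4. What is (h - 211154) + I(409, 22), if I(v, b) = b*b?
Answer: -281062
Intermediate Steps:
I(v, b) = b²
h = -70392
(h - 211154) + I(409, 22) = (-70392 - 211154) + 22² = -281546 + 484 = -281062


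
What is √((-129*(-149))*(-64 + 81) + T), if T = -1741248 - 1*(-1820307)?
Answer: 2*√101454 ≈ 637.04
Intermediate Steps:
T = 79059 (T = -1741248 + 1820307 = 79059)
√((-129*(-149))*(-64 + 81) + T) = √((-129*(-149))*(-64 + 81) + 79059) = √(19221*17 + 79059) = √(326757 + 79059) = √405816 = 2*√101454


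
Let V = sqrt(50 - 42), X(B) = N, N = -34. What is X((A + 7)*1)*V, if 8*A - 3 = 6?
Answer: -68*sqrt(2) ≈ -96.167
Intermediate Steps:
A = 9/8 (A = 3/8 + (1/8)*6 = 3/8 + 3/4 = 9/8 ≈ 1.1250)
X(B) = -34
V = 2*sqrt(2) (V = sqrt(8) = 2*sqrt(2) ≈ 2.8284)
X((A + 7)*1)*V = -68*sqrt(2)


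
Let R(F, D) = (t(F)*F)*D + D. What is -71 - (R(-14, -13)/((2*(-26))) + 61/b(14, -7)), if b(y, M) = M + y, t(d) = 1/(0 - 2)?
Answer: -572/7 ≈ -81.714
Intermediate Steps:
t(d) = -½ (t(d) = 1/(-2) = -½)
R(F, D) = D - D*F/2 (R(F, D) = (-F/2)*D + D = -D*F/2 + D = D - D*F/2)
-71 - (R(-14, -13)/((2*(-26))) + 61/b(14, -7)) = -71 - (((½)*(-13)*(2 - 1*(-14)))/((2*(-26))) + 61/(-7 + 14)) = -71 - (((½)*(-13)*(2 + 14))/(-52) + 61/7) = -71 - (((½)*(-13)*16)*(-1/52) + 61*(⅐)) = -71 - (-104*(-1/52) + 61/7) = -71 - (2 + 61/7) = -71 - 1*75/7 = -71 - 75/7 = -572/7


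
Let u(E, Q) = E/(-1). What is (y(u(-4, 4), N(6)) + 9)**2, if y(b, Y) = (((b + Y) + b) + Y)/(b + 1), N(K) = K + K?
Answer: 5929/25 ≈ 237.16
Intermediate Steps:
u(E, Q) = -E (u(E, Q) = E*(-1) = -E)
N(K) = 2*K
y(b, Y) = (2*Y + 2*b)/(1 + b) (y(b, Y) = (((Y + b) + b) + Y)/(1 + b) = ((Y + 2*b) + Y)/(1 + b) = (2*Y + 2*b)/(1 + b))
(y(u(-4, 4), N(6)) + 9)**2 = (2*(2*6 - 1*(-4))/(1 - 1*(-4)) + 9)**2 = (2*(12 + 4)/(1 + 4) + 9)**2 = (2*16/5 + 9)**2 = (2*(1/5)*16 + 9)**2 = (32/5 + 9)**2 = (77/5)**2 = 5929/25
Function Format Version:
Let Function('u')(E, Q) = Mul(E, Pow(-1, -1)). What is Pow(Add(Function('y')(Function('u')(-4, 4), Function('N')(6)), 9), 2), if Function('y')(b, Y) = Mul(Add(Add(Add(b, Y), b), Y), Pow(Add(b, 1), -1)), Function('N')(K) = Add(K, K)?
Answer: Rational(5929, 25) ≈ 237.16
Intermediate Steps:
Function('u')(E, Q) = Mul(-1, E) (Function('u')(E, Q) = Mul(E, -1) = Mul(-1, E))
Function('N')(K) = Mul(2, K)
Function('y')(b, Y) = Mul(Pow(Add(1, b), -1), Add(Mul(2, Y), Mul(2, b))) (Function('y')(b, Y) = Mul(Add(Add(Add(Y, b), b), Y), Pow(Add(1, b), -1)) = Mul(Add(Add(Y, Mul(2, b)), Y), Pow(Add(1, b), -1)) = Mul(Add(Mul(2, Y), Mul(2, b)), Pow(Add(1, b), -1)) = Mul(Pow(Add(1, b), -1), Add(Mul(2, Y), Mul(2, b))))
Pow(Add(Function('y')(Function('u')(-4, 4), Function('N')(6)), 9), 2) = Pow(Add(Mul(2, Pow(Add(1, Mul(-1, -4)), -1), Add(Mul(2, 6), Mul(-1, -4))), 9), 2) = Pow(Add(Mul(2, Pow(Add(1, 4), -1), Add(12, 4)), 9), 2) = Pow(Add(Mul(2, Pow(5, -1), 16), 9), 2) = Pow(Add(Mul(2, Rational(1, 5), 16), 9), 2) = Pow(Add(Rational(32, 5), 9), 2) = Pow(Rational(77, 5), 2) = Rational(5929, 25)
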